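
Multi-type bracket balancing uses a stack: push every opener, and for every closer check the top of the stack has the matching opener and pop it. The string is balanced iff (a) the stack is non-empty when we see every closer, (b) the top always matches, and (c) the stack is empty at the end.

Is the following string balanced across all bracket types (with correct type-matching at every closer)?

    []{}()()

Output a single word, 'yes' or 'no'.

pos 0: push '['; stack = [
pos 1: ']' matches '['; pop; stack = (empty)
pos 2: push '{'; stack = {
pos 3: '}' matches '{'; pop; stack = (empty)
pos 4: push '('; stack = (
pos 5: ')' matches '('; pop; stack = (empty)
pos 6: push '('; stack = (
pos 7: ')' matches '('; pop; stack = (empty)
end: stack empty → VALID
Verdict: properly nested → yes

Answer: yes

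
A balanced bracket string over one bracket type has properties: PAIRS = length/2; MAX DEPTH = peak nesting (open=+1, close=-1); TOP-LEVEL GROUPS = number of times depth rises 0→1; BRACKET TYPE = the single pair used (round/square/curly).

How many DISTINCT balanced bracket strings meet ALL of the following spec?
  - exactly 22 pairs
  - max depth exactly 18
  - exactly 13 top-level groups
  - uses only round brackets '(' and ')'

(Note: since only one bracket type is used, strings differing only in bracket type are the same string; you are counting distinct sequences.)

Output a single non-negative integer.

Answer: 0

Derivation:
Spec: pairs=22 depth=18 groups=13
Count(depth <= 18) = 8454225
Count(depth <= 17) = 8454225
Count(depth == 18) = 8454225 - 8454225 = 0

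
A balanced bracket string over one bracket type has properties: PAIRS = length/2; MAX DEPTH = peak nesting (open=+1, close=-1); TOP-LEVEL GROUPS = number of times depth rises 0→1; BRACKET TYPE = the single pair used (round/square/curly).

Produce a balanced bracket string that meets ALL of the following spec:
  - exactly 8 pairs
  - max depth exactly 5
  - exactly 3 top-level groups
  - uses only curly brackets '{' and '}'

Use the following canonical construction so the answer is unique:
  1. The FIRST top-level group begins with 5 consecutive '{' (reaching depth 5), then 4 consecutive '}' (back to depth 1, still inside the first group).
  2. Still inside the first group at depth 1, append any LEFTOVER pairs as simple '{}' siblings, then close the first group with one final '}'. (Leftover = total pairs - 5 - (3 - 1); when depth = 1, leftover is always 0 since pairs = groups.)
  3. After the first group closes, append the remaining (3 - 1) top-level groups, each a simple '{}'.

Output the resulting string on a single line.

Answer: {{{{{}}}}{}}{}{}

Derivation:
Spec: pairs=8 depth=5 groups=3
Leftover pairs = 8 - 5 - (3-1) = 1
First group: deep chain of depth 5 + 1 sibling pairs
Remaining 2 groups: simple '{}' each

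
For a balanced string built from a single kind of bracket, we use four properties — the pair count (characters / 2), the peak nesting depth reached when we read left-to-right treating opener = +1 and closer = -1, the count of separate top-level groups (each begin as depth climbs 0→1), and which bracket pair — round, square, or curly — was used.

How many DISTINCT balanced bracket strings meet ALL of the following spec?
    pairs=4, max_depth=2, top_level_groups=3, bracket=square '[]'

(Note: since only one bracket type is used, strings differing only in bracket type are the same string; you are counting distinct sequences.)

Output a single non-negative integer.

Spec: pairs=4 depth=2 groups=3
Count(depth <= 2) = 3
Count(depth <= 1) = 0
Count(depth == 2) = 3 - 0 = 3

Answer: 3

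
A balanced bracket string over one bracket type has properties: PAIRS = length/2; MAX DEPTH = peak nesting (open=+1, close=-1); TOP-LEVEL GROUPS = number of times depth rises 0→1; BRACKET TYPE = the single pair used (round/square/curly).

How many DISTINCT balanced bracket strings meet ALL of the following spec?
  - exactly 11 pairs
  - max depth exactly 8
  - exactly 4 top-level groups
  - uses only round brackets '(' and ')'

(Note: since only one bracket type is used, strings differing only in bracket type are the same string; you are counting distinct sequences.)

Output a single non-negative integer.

Spec: pairs=11 depth=8 groups=4
Count(depth <= 8) = 7072
Count(depth <= 7) = 7068
Count(depth == 8) = 7072 - 7068 = 4

Answer: 4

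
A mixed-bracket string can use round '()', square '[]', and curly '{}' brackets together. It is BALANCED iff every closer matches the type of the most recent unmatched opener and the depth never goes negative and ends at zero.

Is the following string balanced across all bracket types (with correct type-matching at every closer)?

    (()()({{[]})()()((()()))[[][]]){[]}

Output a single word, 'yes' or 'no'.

Answer: no

Derivation:
pos 0: push '('; stack = (
pos 1: push '('; stack = ((
pos 2: ')' matches '('; pop; stack = (
pos 3: push '('; stack = ((
pos 4: ')' matches '('; pop; stack = (
pos 5: push '('; stack = ((
pos 6: push '{'; stack = (({
pos 7: push '{'; stack = (({{
pos 8: push '['; stack = (({{[
pos 9: ']' matches '['; pop; stack = (({{
pos 10: '}' matches '{'; pop; stack = (({
pos 11: saw closer ')' but top of stack is '{' (expected '}') → INVALID
Verdict: type mismatch at position 11: ')' closes '{' → no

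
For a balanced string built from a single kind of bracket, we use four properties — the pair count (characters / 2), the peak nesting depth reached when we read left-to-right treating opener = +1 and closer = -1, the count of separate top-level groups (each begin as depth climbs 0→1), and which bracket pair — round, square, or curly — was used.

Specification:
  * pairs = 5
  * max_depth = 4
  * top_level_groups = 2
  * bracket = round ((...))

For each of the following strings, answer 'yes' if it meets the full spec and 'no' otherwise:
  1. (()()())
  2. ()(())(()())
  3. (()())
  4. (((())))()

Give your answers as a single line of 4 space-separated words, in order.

Answer: no no no yes

Derivation:
String 1 '(()()())': depth seq [1 2 1 2 1 2 1 0]
  -> pairs=4 depth=2 groups=1 -> no
String 2 '()(())(()())': depth seq [1 0 1 2 1 0 1 2 1 2 1 0]
  -> pairs=6 depth=2 groups=3 -> no
String 3 '(()())': depth seq [1 2 1 2 1 0]
  -> pairs=3 depth=2 groups=1 -> no
String 4 '(((())))()': depth seq [1 2 3 4 3 2 1 0 1 0]
  -> pairs=5 depth=4 groups=2 -> yes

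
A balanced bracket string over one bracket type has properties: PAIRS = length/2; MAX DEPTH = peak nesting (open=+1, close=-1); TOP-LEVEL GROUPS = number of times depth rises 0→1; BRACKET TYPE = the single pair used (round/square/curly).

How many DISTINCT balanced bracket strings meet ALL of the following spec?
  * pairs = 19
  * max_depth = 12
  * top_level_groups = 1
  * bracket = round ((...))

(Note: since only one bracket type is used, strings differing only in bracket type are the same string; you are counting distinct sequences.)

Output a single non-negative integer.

Spec: pairs=19 depth=12 groups=1
Count(depth <= 12) = 476385987
Count(depth <= 11) = 472809612
Count(depth == 12) = 476385987 - 472809612 = 3576375

Answer: 3576375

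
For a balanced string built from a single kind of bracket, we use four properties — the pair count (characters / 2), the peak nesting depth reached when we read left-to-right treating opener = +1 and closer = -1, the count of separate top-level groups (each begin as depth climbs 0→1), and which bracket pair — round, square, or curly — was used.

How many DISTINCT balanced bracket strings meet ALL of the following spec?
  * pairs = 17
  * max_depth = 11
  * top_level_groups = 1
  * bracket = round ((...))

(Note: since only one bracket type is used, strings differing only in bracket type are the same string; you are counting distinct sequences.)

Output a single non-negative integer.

Answer: 404984

Derivation:
Spec: pairs=17 depth=11 groups=1
Count(depth <= 11) = 35223254
Count(depth <= 10) = 34818270
Count(depth == 11) = 35223254 - 34818270 = 404984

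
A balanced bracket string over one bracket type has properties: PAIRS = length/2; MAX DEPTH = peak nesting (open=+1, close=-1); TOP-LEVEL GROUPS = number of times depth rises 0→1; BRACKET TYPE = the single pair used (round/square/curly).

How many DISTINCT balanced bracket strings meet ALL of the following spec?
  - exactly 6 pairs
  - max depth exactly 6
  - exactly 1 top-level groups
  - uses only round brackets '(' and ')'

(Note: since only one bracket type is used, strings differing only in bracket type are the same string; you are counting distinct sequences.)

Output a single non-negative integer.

Answer: 1

Derivation:
Spec: pairs=6 depth=6 groups=1
Count(depth <= 6) = 42
Count(depth <= 5) = 41
Count(depth == 6) = 42 - 41 = 1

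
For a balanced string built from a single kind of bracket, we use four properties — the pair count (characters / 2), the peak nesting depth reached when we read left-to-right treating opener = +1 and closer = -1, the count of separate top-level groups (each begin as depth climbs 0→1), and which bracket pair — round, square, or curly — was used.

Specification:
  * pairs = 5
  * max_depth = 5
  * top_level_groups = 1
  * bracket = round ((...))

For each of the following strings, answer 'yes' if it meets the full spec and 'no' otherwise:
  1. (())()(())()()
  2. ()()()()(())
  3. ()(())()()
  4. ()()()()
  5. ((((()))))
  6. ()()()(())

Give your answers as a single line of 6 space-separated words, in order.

Answer: no no no no yes no

Derivation:
String 1 '(())()(())()()': depth seq [1 2 1 0 1 0 1 2 1 0 1 0 1 0]
  -> pairs=7 depth=2 groups=5 -> no
String 2 '()()()()(())': depth seq [1 0 1 0 1 0 1 0 1 2 1 0]
  -> pairs=6 depth=2 groups=5 -> no
String 3 '()(())()()': depth seq [1 0 1 2 1 0 1 0 1 0]
  -> pairs=5 depth=2 groups=4 -> no
String 4 '()()()()': depth seq [1 0 1 0 1 0 1 0]
  -> pairs=4 depth=1 groups=4 -> no
String 5 '((((()))))': depth seq [1 2 3 4 5 4 3 2 1 0]
  -> pairs=5 depth=5 groups=1 -> yes
String 6 '()()()(())': depth seq [1 0 1 0 1 0 1 2 1 0]
  -> pairs=5 depth=2 groups=4 -> no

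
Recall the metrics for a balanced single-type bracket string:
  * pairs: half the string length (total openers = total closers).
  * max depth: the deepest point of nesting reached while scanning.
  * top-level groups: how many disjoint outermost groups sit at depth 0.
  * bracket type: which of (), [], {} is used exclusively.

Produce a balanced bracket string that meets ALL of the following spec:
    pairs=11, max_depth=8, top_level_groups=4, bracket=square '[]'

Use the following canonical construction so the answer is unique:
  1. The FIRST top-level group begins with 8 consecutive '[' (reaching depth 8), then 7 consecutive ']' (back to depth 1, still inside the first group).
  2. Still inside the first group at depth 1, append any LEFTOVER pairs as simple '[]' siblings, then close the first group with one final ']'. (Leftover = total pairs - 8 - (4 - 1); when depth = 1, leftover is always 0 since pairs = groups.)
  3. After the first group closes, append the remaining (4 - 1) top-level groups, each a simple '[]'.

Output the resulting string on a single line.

Answer: [[[[[[[[]]]]]]]][][][]

Derivation:
Spec: pairs=11 depth=8 groups=4
Leftover pairs = 11 - 8 - (4-1) = 0
First group: deep chain of depth 8 + 0 sibling pairs
Remaining 3 groups: simple '[]' each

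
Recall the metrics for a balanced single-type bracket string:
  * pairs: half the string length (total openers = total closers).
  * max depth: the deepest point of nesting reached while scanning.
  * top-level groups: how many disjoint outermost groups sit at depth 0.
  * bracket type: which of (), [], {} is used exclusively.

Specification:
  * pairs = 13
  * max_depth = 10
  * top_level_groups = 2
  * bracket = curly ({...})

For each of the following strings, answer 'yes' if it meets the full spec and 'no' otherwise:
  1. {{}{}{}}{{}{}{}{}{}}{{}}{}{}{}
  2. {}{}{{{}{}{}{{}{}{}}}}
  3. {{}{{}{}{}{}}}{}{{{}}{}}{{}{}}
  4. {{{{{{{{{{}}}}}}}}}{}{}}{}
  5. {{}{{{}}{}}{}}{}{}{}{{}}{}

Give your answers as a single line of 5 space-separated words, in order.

String 1 '{{}{}{}}{{}{}{}{}{}}{{}}{}{}{}': depth seq [1 2 1 2 1 2 1 0 1 2 1 2 1 2 1 2 1 2 1 0 1 2 1 0 1 0 1 0 1 0]
  -> pairs=15 depth=2 groups=6 -> no
String 2 '{}{}{{{}{}{}{{}{}{}}}}': depth seq [1 0 1 0 1 2 3 2 3 2 3 2 3 4 3 4 3 4 3 2 1 0]
  -> pairs=11 depth=4 groups=3 -> no
String 3 '{{}{{}{}{}{}}}{}{{{}}{}}{{}{}}': depth seq [1 2 1 2 3 2 3 2 3 2 3 2 1 0 1 0 1 2 3 2 1 2 1 0 1 2 1 2 1 0]
  -> pairs=15 depth=3 groups=4 -> no
String 4 '{{{{{{{{{{}}}}}}}}}{}{}}{}': depth seq [1 2 3 4 5 6 7 8 9 10 9 8 7 6 5 4 3 2 1 2 1 2 1 0 1 0]
  -> pairs=13 depth=10 groups=2 -> yes
String 5 '{{}{{{}}{}}{}}{}{}{}{{}}{}': depth seq [1 2 1 2 3 4 3 2 3 2 1 2 1 0 1 0 1 0 1 0 1 2 1 0 1 0]
  -> pairs=13 depth=4 groups=6 -> no

Answer: no no no yes no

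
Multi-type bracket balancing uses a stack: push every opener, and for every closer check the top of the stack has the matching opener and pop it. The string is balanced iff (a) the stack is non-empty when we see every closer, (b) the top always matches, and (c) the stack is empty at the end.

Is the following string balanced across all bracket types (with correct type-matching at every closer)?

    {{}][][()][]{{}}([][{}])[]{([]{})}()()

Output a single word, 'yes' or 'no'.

Answer: no

Derivation:
pos 0: push '{'; stack = {
pos 1: push '{'; stack = {{
pos 2: '}' matches '{'; pop; stack = {
pos 3: saw closer ']' but top of stack is '{' (expected '}') → INVALID
Verdict: type mismatch at position 3: ']' closes '{' → no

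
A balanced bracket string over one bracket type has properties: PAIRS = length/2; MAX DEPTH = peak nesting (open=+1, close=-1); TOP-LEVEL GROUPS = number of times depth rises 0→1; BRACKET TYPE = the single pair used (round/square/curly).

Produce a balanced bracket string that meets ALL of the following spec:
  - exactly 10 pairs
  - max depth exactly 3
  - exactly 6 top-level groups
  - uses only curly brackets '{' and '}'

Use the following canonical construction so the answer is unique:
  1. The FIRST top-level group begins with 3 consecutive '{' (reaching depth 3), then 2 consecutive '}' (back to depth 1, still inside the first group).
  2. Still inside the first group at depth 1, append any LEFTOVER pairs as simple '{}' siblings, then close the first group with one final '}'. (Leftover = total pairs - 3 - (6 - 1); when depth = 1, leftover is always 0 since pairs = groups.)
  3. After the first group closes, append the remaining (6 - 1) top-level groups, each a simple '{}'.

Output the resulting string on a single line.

Answer: {{{}}{}{}}{}{}{}{}{}

Derivation:
Spec: pairs=10 depth=3 groups=6
Leftover pairs = 10 - 3 - (6-1) = 2
First group: deep chain of depth 3 + 2 sibling pairs
Remaining 5 groups: simple '{}' each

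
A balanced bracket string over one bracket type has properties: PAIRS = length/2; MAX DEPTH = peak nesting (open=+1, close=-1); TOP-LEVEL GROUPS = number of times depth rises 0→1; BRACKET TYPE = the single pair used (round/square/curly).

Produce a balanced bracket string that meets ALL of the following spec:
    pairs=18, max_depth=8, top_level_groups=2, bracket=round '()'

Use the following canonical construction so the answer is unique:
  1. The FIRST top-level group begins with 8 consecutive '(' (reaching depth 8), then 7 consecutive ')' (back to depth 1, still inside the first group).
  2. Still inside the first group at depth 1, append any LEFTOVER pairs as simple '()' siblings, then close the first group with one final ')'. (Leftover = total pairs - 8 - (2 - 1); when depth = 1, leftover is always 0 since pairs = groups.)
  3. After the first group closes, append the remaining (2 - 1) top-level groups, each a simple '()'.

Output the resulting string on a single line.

Answer: (((((((()))))))()()()()()()()()())()

Derivation:
Spec: pairs=18 depth=8 groups=2
Leftover pairs = 18 - 8 - (2-1) = 9
First group: deep chain of depth 8 + 9 sibling pairs
Remaining 1 groups: simple '()' each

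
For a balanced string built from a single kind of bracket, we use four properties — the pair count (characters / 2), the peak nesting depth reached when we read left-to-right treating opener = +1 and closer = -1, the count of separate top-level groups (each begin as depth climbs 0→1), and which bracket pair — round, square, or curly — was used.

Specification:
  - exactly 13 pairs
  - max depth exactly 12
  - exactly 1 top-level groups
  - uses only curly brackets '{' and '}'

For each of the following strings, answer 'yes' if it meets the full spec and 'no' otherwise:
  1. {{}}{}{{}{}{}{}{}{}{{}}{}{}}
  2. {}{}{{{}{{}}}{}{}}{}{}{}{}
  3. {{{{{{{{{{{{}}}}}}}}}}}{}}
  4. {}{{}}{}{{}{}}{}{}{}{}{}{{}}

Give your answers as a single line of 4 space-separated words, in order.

Answer: no no yes no

Derivation:
String 1 '{{}}{}{{}{}{}{}{}{}{{}}{}{}}': depth seq [1 2 1 0 1 0 1 2 1 2 1 2 1 2 1 2 1 2 1 2 3 2 1 2 1 2 1 0]
  -> pairs=14 depth=3 groups=3 -> no
String 2 '{}{}{{{}{{}}}{}{}}{}{}{}{}': depth seq [1 0 1 0 1 2 3 2 3 4 3 2 1 2 1 2 1 0 1 0 1 0 1 0 1 0]
  -> pairs=13 depth=4 groups=7 -> no
String 3 '{{{{{{{{{{{{}}}}}}}}}}}{}}': depth seq [1 2 3 4 5 6 7 8 9 10 11 12 11 10 9 8 7 6 5 4 3 2 1 2 1 0]
  -> pairs=13 depth=12 groups=1 -> yes
String 4 '{}{{}}{}{{}{}}{}{}{}{}{}{{}}': depth seq [1 0 1 2 1 0 1 0 1 2 1 2 1 0 1 0 1 0 1 0 1 0 1 0 1 2 1 0]
  -> pairs=14 depth=2 groups=10 -> no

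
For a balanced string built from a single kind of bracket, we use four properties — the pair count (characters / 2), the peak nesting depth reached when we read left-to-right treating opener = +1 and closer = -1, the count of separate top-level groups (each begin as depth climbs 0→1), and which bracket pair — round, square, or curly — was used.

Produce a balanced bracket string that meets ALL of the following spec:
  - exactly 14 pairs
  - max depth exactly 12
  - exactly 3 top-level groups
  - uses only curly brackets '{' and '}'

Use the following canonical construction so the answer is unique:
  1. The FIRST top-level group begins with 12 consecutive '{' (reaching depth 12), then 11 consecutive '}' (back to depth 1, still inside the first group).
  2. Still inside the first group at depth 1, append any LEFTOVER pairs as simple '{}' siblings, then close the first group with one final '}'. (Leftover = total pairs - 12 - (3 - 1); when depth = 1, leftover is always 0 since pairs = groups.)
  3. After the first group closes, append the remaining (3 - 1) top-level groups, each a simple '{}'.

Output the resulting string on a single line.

Spec: pairs=14 depth=12 groups=3
Leftover pairs = 14 - 12 - (3-1) = 0
First group: deep chain of depth 12 + 0 sibling pairs
Remaining 2 groups: simple '{}' each

Answer: {{{{{{{{{{{{}}}}}}}}}}}}{}{}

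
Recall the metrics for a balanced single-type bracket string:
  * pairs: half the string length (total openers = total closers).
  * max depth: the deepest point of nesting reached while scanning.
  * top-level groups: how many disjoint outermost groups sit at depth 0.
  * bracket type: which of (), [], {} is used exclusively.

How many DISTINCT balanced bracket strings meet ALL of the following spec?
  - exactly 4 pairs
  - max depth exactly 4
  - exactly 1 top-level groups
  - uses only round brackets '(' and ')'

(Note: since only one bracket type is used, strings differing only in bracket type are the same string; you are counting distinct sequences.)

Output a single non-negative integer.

Spec: pairs=4 depth=4 groups=1
Count(depth <= 4) = 5
Count(depth <= 3) = 4
Count(depth == 4) = 5 - 4 = 1

Answer: 1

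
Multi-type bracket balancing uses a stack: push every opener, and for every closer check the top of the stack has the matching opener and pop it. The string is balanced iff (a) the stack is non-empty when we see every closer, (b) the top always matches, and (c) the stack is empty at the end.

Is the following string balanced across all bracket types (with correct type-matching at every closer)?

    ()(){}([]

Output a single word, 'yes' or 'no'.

Answer: no

Derivation:
pos 0: push '('; stack = (
pos 1: ')' matches '('; pop; stack = (empty)
pos 2: push '('; stack = (
pos 3: ')' matches '('; pop; stack = (empty)
pos 4: push '{'; stack = {
pos 5: '}' matches '{'; pop; stack = (empty)
pos 6: push '('; stack = (
pos 7: push '['; stack = ([
pos 8: ']' matches '['; pop; stack = (
end: stack still non-empty (() → INVALID
Verdict: unclosed openers at end: ( → no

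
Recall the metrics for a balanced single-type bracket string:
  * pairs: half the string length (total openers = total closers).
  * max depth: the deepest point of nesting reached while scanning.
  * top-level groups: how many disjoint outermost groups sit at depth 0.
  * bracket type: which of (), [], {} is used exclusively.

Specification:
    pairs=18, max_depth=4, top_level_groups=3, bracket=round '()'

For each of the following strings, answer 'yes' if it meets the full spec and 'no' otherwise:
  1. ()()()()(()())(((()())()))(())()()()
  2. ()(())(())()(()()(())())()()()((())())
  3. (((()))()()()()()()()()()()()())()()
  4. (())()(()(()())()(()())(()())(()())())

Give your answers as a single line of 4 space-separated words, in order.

String 1 '()()()()(()())(((()())()))(())()()()': depth seq [1 0 1 0 1 0 1 0 1 2 1 2 1 0 1 2 3 4 3 4 3 2 3 2 1 0 1 2 1 0 1 0 1 0 1 0]
  -> pairs=18 depth=4 groups=10 -> no
String 2 '()(())(())()(()()(())())()()()((())())': depth seq [1 0 1 2 1 0 1 2 1 0 1 0 1 2 1 2 1 2 3 2 1 2 1 0 1 0 1 0 1 0 1 2 3 2 1 2 1 0]
  -> pairs=19 depth=3 groups=9 -> no
String 3 '(((()))()()()()()()()()()()()())()()': depth seq [1 2 3 4 3 2 1 2 1 2 1 2 1 2 1 2 1 2 1 2 1 2 1 2 1 2 1 2 1 2 1 0 1 0 1 0]
  -> pairs=18 depth=4 groups=3 -> yes
String 4 '(())()(()(()())()(()())(()())(()())())': depth seq [1 2 1 0 1 0 1 2 1 2 3 2 3 2 1 2 1 2 3 2 3 2 1 2 3 2 3 2 1 2 3 2 3 2 1 2 1 0]
  -> pairs=19 depth=3 groups=3 -> no

Answer: no no yes no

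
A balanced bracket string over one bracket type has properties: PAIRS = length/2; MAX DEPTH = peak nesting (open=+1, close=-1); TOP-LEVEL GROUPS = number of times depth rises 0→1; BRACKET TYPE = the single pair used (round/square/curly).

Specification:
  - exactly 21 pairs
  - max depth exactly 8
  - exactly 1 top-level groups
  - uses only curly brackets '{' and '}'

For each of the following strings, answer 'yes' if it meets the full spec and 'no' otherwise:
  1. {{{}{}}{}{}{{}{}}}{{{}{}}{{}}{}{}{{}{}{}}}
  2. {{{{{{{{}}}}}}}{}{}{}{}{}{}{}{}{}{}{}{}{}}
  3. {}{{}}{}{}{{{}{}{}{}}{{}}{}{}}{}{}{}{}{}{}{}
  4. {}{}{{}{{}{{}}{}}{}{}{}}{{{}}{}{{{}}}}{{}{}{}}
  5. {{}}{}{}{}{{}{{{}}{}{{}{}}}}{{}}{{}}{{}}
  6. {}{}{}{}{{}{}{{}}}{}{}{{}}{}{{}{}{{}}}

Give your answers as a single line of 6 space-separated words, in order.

String 1 '{{{}{}}{}{}{{}{}}}{{{}{}}{{}}{}{}{{}{}{}}}': depth seq [1 2 3 2 3 2 1 2 1 2 1 2 3 2 3 2 1 0 1 2 3 2 3 2 1 2 3 2 1 2 1 2 1 2 3 2 3 2 3 2 1 0]
  -> pairs=21 depth=3 groups=2 -> no
String 2 '{{{{{{{{}}}}}}}{}{}{}{}{}{}{}{}{}{}{}{}{}}': depth seq [1 2 3 4 5 6 7 8 7 6 5 4 3 2 1 2 1 2 1 2 1 2 1 2 1 2 1 2 1 2 1 2 1 2 1 2 1 2 1 2 1 0]
  -> pairs=21 depth=8 groups=1 -> yes
String 3 '{}{{}}{}{}{{{}{}{}{}}{{}}{}{}}{}{}{}{}{}{}{}': depth seq [1 0 1 2 1 0 1 0 1 0 1 2 3 2 3 2 3 2 3 2 1 2 3 2 1 2 1 2 1 0 1 0 1 0 1 0 1 0 1 0 1 0 1 0]
  -> pairs=22 depth=3 groups=12 -> no
String 4 '{}{}{{}{{}{{}}{}}{}{}{}}{{{}}{}{{{}}}}{{}{}{}}': depth seq [1 0 1 0 1 2 1 2 3 2 3 4 3 2 3 2 1 2 1 2 1 2 1 0 1 2 3 2 1 2 1 2 3 4 3 2 1 0 1 2 1 2 1 2 1 0]
  -> pairs=23 depth=4 groups=5 -> no
String 5 '{{}}{}{}{}{{}{{{}}{}{{}{}}}}{{}}{{}}{{}}': depth seq [1 2 1 0 1 0 1 0 1 0 1 2 1 2 3 4 3 2 3 2 3 4 3 4 3 2 1 0 1 2 1 0 1 2 1 0 1 2 1 0]
  -> pairs=20 depth=4 groups=8 -> no
String 6 '{}{}{}{}{{}{}{{}}}{}{}{{}}{}{{}{}{{}}}': depth seq [1 0 1 0 1 0 1 0 1 2 1 2 1 2 3 2 1 0 1 0 1 0 1 2 1 0 1 0 1 2 1 2 1 2 3 2 1 0]
  -> pairs=19 depth=3 groups=10 -> no

Answer: no yes no no no no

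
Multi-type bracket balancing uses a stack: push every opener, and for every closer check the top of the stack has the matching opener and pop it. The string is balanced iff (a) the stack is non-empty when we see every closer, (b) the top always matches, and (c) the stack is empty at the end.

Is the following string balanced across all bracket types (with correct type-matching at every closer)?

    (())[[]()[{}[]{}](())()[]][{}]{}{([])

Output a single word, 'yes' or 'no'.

pos 0: push '('; stack = (
pos 1: push '('; stack = ((
pos 2: ')' matches '('; pop; stack = (
pos 3: ')' matches '('; pop; stack = (empty)
pos 4: push '['; stack = [
pos 5: push '['; stack = [[
pos 6: ']' matches '['; pop; stack = [
pos 7: push '('; stack = [(
pos 8: ')' matches '('; pop; stack = [
pos 9: push '['; stack = [[
pos 10: push '{'; stack = [[{
pos 11: '}' matches '{'; pop; stack = [[
pos 12: push '['; stack = [[[
pos 13: ']' matches '['; pop; stack = [[
pos 14: push '{'; stack = [[{
pos 15: '}' matches '{'; pop; stack = [[
pos 16: ']' matches '['; pop; stack = [
pos 17: push '('; stack = [(
pos 18: push '('; stack = [((
pos 19: ')' matches '('; pop; stack = [(
pos 20: ')' matches '('; pop; stack = [
pos 21: push '('; stack = [(
pos 22: ')' matches '('; pop; stack = [
pos 23: push '['; stack = [[
pos 24: ']' matches '['; pop; stack = [
pos 25: ']' matches '['; pop; stack = (empty)
pos 26: push '['; stack = [
pos 27: push '{'; stack = [{
pos 28: '}' matches '{'; pop; stack = [
pos 29: ']' matches '['; pop; stack = (empty)
pos 30: push '{'; stack = {
pos 31: '}' matches '{'; pop; stack = (empty)
pos 32: push '{'; stack = {
pos 33: push '('; stack = {(
pos 34: push '['; stack = {([
pos 35: ']' matches '['; pop; stack = {(
pos 36: ')' matches '('; pop; stack = {
end: stack still non-empty ({) → INVALID
Verdict: unclosed openers at end: { → no

Answer: no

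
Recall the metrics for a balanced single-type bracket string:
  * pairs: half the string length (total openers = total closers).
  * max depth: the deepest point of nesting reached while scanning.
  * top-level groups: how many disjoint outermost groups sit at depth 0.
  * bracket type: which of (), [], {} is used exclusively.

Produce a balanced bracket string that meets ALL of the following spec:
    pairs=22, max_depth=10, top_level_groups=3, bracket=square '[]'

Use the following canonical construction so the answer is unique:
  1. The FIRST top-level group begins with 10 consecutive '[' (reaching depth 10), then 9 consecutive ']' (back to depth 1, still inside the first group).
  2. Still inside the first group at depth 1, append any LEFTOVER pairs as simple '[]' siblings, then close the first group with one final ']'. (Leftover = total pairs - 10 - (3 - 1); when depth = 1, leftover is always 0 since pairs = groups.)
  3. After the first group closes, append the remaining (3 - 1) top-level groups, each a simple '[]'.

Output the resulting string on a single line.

Spec: pairs=22 depth=10 groups=3
Leftover pairs = 22 - 10 - (3-1) = 10
First group: deep chain of depth 10 + 10 sibling pairs
Remaining 2 groups: simple '[]' each

Answer: [[[[[[[[[[]]]]]]]]][][][][][][][][][][]][][]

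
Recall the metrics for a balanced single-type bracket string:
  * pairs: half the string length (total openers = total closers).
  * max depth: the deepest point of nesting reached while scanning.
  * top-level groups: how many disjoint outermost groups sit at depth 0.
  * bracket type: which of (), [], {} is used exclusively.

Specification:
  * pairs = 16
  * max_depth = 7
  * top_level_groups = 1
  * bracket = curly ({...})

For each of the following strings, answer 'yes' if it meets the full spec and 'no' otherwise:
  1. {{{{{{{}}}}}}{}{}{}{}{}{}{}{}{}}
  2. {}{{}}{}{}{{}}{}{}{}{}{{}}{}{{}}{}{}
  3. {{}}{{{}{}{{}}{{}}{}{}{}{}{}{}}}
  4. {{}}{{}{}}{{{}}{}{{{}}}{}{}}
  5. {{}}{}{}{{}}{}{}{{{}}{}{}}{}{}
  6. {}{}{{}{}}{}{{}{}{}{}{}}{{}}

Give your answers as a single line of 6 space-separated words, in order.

String 1 '{{{{{{{}}}}}}{}{}{}{}{}{}{}{}{}}': depth seq [1 2 3 4 5 6 7 6 5 4 3 2 1 2 1 2 1 2 1 2 1 2 1 2 1 2 1 2 1 2 1 0]
  -> pairs=16 depth=7 groups=1 -> yes
String 2 '{}{{}}{}{}{{}}{}{}{}{}{{}}{}{{}}{}{}': depth seq [1 0 1 2 1 0 1 0 1 0 1 2 1 0 1 0 1 0 1 0 1 0 1 2 1 0 1 0 1 2 1 0 1 0 1 0]
  -> pairs=18 depth=2 groups=14 -> no
String 3 '{{}}{{{}{}{{}}{{}}{}{}{}{}{}{}}}': depth seq [1 2 1 0 1 2 3 2 3 2 3 4 3 2 3 4 3 2 3 2 3 2 3 2 3 2 3 2 3 2 1 0]
  -> pairs=16 depth=4 groups=2 -> no
String 4 '{{}}{{}{}}{{{}}{}{{{}}}{}{}}': depth seq [1 2 1 0 1 2 1 2 1 0 1 2 3 2 1 2 1 2 3 4 3 2 1 2 1 2 1 0]
  -> pairs=14 depth=4 groups=3 -> no
String 5 '{{}}{}{}{{}}{}{}{{{}}{}{}}{}{}': depth seq [1 2 1 0 1 0 1 0 1 2 1 0 1 0 1 0 1 2 3 2 1 2 1 2 1 0 1 0 1 0]
  -> pairs=15 depth=3 groups=9 -> no
String 6 '{}{}{{}{}}{}{{}{}{}{}{}}{{}}': depth seq [1 0 1 0 1 2 1 2 1 0 1 0 1 2 1 2 1 2 1 2 1 2 1 0 1 2 1 0]
  -> pairs=14 depth=2 groups=6 -> no

Answer: yes no no no no no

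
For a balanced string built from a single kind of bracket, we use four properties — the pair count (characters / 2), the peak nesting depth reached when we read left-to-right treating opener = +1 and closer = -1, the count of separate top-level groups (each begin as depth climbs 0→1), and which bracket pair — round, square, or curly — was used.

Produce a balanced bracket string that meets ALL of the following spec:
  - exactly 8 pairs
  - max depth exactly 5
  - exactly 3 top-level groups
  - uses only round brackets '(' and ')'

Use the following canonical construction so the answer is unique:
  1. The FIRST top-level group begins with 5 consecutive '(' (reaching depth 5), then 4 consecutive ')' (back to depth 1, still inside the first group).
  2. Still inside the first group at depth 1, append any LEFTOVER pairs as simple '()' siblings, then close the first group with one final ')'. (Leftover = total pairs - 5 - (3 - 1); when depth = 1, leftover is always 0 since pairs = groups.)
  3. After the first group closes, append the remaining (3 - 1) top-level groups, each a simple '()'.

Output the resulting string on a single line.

Spec: pairs=8 depth=5 groups=3
Leftover pairs = 8 - 5 - (3-1) = 1
First group: deep chain of depth 5 + 1 sibling pairs
Remaining 2 groups: simple '()' each

Answer: ((((())))())()()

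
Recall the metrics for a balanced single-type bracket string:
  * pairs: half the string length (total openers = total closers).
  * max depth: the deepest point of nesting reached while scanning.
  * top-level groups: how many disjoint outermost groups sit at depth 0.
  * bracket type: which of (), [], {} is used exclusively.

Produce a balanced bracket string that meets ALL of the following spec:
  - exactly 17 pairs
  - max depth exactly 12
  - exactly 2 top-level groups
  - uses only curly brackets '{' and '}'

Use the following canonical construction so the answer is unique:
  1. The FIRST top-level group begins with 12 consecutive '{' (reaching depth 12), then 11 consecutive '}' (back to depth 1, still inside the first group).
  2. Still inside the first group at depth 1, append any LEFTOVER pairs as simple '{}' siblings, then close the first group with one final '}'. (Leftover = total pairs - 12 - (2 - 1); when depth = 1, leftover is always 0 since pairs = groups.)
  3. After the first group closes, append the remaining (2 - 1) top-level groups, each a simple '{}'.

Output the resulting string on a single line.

Answer: {{{{{{{{{{{{}}}}}}}}}}}{}{}{}{}}{}

Derivation:
Spec: pairs=17 depth=12 groups=2
Leftover pairs = 17 - 12 - (2-1) = 4
First group: deep chain of depth 12 + 4 sibling pairs
Remaining 1 groups: simple '{}' each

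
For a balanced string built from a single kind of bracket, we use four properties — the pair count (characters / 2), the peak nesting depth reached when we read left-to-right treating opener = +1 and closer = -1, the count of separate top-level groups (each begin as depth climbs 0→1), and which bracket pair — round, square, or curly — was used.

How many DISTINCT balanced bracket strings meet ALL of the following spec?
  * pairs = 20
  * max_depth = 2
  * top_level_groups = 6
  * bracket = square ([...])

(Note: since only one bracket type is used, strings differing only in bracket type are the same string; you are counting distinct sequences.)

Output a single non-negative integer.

Spec: pairs=20 depth=2 groups=6
Count(depth <= 2) = 11628
Count(depth <= 1) = 0
Count(depth == 2) = 11628 - 0 = 11628

Answer: 11628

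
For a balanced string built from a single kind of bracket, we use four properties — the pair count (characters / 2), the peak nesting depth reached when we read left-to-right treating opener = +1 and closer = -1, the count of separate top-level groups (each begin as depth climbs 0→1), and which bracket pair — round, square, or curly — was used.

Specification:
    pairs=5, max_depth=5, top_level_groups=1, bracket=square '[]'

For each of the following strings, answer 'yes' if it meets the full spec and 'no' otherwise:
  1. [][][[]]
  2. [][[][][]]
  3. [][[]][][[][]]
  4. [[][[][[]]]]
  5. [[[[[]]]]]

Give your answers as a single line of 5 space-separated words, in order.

String 1 '[][][[]]': depth seq [1 0 1 0 1 2 1 0]
  -> pairs=4 depth=2 groups=3 -> no
String 2 '[][[][][]]': depth seq [1 0 1 2 1 2 1 2 1 0]
  -> pairs=5 depth=2 groups=2 -> no
String 3 '[][[]][][[][]]': depth seq [1 0 1 2 1 0 1 0 1 2 1 2 1 0]
  -> pairs=7 depth=2 groups=4 -> no
String 4 '[[][[][[]]]]': depth seq [1 2 1 2 3 2 3 4 3 2 1 0]
  -> pairs=6 depth=4 groups=1 -> no
String 5 '[[[[[]]]]]': depth seq [1 2 3 4 5 4 3 2 1 0]
  -> pairs=5 depth=5 groups=1 -> yes

Answer: no no no no yes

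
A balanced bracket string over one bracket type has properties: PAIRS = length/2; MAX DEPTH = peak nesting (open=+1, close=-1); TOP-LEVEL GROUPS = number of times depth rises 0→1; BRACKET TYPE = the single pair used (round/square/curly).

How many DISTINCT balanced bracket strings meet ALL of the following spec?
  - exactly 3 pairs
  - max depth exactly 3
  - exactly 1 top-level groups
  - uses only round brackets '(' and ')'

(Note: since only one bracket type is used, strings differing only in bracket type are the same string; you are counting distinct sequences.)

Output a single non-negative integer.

Spec: pairs=3 depth=3 groups=1
Count(depth <= 3) = 2
Count(depth <= 2) = 1
Count(depth == 3) = 2 - 1 = 1

Answer: 1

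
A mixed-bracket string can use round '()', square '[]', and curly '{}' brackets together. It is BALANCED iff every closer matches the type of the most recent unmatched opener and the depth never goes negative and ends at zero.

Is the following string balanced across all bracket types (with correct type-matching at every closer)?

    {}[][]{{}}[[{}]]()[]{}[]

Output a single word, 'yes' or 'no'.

Answer: yes

Derivation:
pos 0: push '{'; stack = {
pos 1: '}' matches '{'; pop; stack = (empty)
pos 2: push '['; stack = [
pos 3: ']' matches '['; pop; stack = (empty)
pos 4: push '['; stack = [
pos 5: ']' matches '['; pop; stack = (empty)
pos 6: push '{'; stack = {
pos 7: push '{'; stack = {{
pos 8: '}' matches '{'; pop; stack = {
pos 9: '}' matches '{'; pop; stack = (empty)
pos 10: push '['; stack = [
pos 11: push '['; stack = [[
pos 12: push '{'; stack = [[{
pos 13: '}' matches '{'; pop; stack = [[
pos 14: ']' matches '['; pop; stack = [
pos 15: ']' matches '['; pop; stack = (empty)
pos 16: push '('; stack = (
pos 17: ')' matches '('; pop; stack = (empty)
pos 18: push '['; stack = [
pos 19: ']' matches '['; pop; stack = (empty)
pos 20: push '{'; stack = {
pos 21: '}' matches '{'; pop; stack = (empty)
pos 22: push '['; stack = [
pos 23: ']' matches '['; pop; stack = (empty)
end: stack empty → VALID
Verdict: properly nested → yes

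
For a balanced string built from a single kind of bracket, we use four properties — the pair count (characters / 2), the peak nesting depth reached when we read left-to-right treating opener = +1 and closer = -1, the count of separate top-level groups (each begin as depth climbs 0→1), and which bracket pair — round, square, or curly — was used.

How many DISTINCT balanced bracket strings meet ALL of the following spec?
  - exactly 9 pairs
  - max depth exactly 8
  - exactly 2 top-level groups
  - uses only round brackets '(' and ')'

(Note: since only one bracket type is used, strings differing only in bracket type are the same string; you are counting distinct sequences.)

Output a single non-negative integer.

Spec: pairs=9 depth=8 groups=2
Count(depth <= 8) = 1430
Count(depth <= 7) = 1428
Count(depth == 8) = 1430 - 1428 = 2

Answer: 2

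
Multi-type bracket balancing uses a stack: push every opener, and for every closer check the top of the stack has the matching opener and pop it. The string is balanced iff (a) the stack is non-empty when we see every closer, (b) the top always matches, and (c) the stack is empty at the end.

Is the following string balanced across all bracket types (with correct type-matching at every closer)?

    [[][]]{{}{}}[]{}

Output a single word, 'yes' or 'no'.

Answer: yes

Derivation:
pos 0: push '['; stack = [
pos 1: push '['; stack = [[
pos 2: ']' matches '['; pop; stack = [
pos 3: push '['; stack = [[
pos 4: ']' matches '['; pop; stack = [
pos 5: ']' matches '['; pop; stack = (empty)
pos 6: push '{'; stack = {
pos 7: push '{'; stack = {{
pos 8: '}' matches '{'; pop; stack = {
pos 9: push '{'; stack = {{
pos 10: '}' matches '{'; pop; stack = {
pos 11: '}' matches '{'; pop; stack = (empty)
pos 12: push '['; stack = [
pos 13: ']' matches '['; pop; stack = (empty)
pos 14: push '{'; stack = {
pos 15: '}' matches '{'; pop; stack = (empty)
end: stack empty → VALID
Verdict: properly nested → yes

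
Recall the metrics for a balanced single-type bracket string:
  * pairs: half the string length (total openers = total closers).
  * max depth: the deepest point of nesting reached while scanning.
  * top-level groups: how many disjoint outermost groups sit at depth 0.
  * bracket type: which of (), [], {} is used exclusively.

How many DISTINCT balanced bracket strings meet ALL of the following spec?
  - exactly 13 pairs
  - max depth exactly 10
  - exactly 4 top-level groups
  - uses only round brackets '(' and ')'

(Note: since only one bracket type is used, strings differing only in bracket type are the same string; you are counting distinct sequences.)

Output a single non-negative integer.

Answer: 4

Derivation:
Spec: pairs=13 depth=10 groups=4
Count(depth <= 10) = 90440
Count(depth <= 9) = 90436
Count(depth == 10) = 90440 - 90436 = 4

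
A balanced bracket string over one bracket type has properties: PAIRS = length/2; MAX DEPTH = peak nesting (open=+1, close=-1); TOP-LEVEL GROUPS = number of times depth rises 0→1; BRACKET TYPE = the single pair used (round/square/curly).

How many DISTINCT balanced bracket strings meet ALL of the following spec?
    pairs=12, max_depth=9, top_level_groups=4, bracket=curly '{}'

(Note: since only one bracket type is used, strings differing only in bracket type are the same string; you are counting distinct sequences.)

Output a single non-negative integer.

Spec: pairs=12 depth=9 groups=4
Count(depth <= 9) = 25194
Count(depth <= 8) = 25190
Count(depth == 9) = 25194 - 25190 = 4

Answer: 4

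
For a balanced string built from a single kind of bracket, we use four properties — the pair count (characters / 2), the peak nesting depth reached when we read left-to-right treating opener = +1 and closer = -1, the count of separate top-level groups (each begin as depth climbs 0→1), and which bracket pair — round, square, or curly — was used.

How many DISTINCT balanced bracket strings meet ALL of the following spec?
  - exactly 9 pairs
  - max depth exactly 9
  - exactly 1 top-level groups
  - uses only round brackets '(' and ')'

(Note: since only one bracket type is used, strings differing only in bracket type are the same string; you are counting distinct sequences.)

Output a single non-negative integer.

Spec: pairs=9 depth=9 groups=1
Count(depth <= 9) = 1430
Count(depth <= 8) = 1429
Count(depth == 9) = 1430 - 1429 = 1

Answer: 1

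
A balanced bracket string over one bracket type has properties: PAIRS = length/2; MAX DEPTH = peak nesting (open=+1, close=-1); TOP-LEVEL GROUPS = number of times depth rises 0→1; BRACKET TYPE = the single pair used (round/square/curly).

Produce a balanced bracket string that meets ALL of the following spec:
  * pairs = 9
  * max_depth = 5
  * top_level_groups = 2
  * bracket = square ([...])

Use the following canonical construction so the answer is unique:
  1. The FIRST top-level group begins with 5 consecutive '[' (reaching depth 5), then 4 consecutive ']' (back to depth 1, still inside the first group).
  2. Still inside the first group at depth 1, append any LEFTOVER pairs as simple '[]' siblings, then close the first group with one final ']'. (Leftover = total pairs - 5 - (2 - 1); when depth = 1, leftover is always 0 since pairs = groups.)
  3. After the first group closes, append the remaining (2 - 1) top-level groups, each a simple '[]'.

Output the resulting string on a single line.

Answer: [[[[[]]]][][][]][]

Derivation:
Spec: pairs=9 depth=5 groups=2
Leftover pairs = 9 - 5 - (2-1) = 3
First group: deep chain of depth 5 + 3 sibling pairs
Remaining 1 groups: simple '[]' each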